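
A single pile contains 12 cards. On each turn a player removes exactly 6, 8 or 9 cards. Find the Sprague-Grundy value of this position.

2

Grundy values for subtraction set {6, 8, 9}:
g(0) = mex{} = 0
g(1) = mex{} = 0
g(2) = mex{} = 0
g(3) = mex{} = 0
g(4) = mex{} = 0
g(5) = mex{} = 0
g(6) = mex{0} = 1
g(7) = mex{0} = 1
g(8) = mex{0} = 1
g(9) = mex{0} = 1
g(10) = mex{0} = 1
g(11) = mex{0} = 1
g(12) = mex{0,1} = 2
So g(12) = 2.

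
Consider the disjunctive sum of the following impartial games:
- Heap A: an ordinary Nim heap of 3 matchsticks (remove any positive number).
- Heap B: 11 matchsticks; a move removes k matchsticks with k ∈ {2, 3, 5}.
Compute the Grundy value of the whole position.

1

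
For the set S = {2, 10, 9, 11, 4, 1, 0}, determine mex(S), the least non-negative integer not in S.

3

The values 0, 1, 2 are all present; 3 is the first non-negative integer missing from the set.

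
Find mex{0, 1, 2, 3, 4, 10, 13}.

5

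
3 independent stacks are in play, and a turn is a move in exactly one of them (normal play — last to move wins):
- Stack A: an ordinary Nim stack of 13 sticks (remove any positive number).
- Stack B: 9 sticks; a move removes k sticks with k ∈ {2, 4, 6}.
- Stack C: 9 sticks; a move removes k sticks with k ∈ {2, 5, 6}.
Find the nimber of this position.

15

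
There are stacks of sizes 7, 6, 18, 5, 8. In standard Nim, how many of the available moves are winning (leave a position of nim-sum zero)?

Nim-sum: 7 ⊕ 6 ⊕ 18 ⊕ 5 ⊕ 8 = 30.
The overall nim-sum is X = 30. A stack of size p has a winning move iff p XOR X < p (reduce it to p XOR X).
  7: 7 XOR 30 = 25 ≥ 7 — no move.
  6: 6 XOR 30 = 24 ≥ 6 — no move.
  18: 18 XOR 30 = 12 < 18 — winning move (to 12).
  5: 5 XOR 30 = 27 ≥ 5 — no move.
  8: 8 XOR 30 = 22 ≥ 8 — no move.
That gives 1 winning move.

1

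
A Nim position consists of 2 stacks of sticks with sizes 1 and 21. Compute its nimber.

20

Bitwise XOR of the heap sizes:
  00001  (1)
  10101  (21)
  -----
  10100  (20)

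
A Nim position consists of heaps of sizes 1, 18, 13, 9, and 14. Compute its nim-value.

Nim-sum: 1 ⊕ 18 ⊕ 13 ⊕ 9 ⊕ 14 = 25.

25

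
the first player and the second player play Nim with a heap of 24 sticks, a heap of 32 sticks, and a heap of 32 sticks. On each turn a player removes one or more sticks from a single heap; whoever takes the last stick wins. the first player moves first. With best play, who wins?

the first player wins

Nim-sum: 24 ⊕ 32 ⊕ 32 = 24.
The nim-sum is 24 ≠ 0, so this is an N-position: the player to move can win; the first player has a winning move.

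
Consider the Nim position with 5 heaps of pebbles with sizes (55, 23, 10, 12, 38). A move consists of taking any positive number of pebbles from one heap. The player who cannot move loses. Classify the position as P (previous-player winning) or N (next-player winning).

P-position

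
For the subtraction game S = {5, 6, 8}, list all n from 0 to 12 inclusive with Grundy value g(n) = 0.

0, 1, 2, 3, 4

Build the Grundy sequence with g(k) = mex{g(k−s) : s ∈ {5, 6, 8}, s ≤ k}:
k:     0  1  2  3  4  5  6  7  8  9 10 11 12
g(k):  0  0  0  0  0  1  1  1  1  1  2  2  2
The P-positions (g = 0) in 0..12 are 0, 1, 2, 3, 4.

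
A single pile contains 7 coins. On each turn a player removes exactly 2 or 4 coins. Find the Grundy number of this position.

0

Build the Grundy sequence with g(k) = mex{g(k−s) : s ∈ {2, 4}, s ≤ k}:
g(0) = mex{} = 0
g(1) = mex{} = 0
g(2) = mex{0} = 1
g(3) = mex{0} = 1
g(4) = mex{0,1} = 2
g(5) = mex{0,1} = 2
g(6) = mex{1,2} = 0
g(7) = mex{1,2} = 0
So g(7) = 0.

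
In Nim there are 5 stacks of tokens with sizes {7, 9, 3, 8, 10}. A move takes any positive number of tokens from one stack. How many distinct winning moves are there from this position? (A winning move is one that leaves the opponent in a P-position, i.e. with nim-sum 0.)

In binary:
  0111  (7)
  1001  (9)
  0011  (3)
  1000  (8)
  1010  (10)
  ----
  1111  (15)
The overall nim-sum is X = 15. A stack of size p has a winning move iff p XOR X < p (reduce it to p XOR X).
  7: 7 XOR 15 = 8 ≥ 7 — no move.
  9: 9 XOR 15 = 6 < 9 — winning move (to 6).
  3: 3 XOR 15 = 12 ≥ 3 — no move.
  8: 8 XOR 15 = 7 < 8 — winning move (to 7).
  10: 10 XOR 15 = 5 < 10 — winning move (to 5).
That gives 3 winning moves.

3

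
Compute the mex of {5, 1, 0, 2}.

The values 0, 1, 2 are all present; 3 is the first non-negative integer missing from the set.

3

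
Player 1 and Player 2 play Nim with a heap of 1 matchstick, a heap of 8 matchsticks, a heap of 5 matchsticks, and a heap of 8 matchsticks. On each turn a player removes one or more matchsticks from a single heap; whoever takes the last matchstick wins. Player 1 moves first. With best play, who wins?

Player 1 wins

Nim-sum: 1 ^ 8 ^ 5 ^ 8 = 4.
The nim-sum is 4 ≠ 0, so this is an N-position: the player to move can win; Player 1 has a winning move.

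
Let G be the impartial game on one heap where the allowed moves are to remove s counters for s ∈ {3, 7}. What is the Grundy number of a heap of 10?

Grundy values for subtraction set {3, 7}:
k:     0  1  2  3  4  5  6  7  8  9 10
g(k):  0  0  0  1  1  1  0  2  2  1  0
So g(10) = 0.

0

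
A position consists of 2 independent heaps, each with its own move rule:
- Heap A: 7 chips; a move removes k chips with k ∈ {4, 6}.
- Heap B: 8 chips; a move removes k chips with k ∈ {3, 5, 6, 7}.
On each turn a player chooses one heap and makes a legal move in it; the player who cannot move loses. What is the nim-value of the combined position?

3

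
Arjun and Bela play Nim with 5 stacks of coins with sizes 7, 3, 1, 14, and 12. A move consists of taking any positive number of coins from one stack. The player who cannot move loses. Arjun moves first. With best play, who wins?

Arjun wins

Nim-sum: 7 ^ 3 ^ 1 ^ 14 ^ 12 = 7.
The nim-sum is 7 ≠ 0, so this is an N-position: the player to move can win; Arjun has a winning move.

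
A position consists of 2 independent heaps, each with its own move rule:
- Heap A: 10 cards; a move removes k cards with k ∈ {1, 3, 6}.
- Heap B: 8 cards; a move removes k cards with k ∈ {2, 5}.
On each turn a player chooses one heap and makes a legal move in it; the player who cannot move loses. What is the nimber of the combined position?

1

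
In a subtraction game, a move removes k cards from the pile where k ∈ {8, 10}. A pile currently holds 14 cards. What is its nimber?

Build the Grundy sequence with g(k) = mex{g(k−s) : s ∈ {8, 10}, s ≤ k}:
g(0) = mex{} = 0
g(1) = mex{} = 0
g(2) = mex{} = 0
g(3) = mex{} = 0
g(4) = mex{} = 0
g(5) = mex{} = 0
g(6) = mex{} = 0
g(7) = mex{} = 0
g(8) = mex{0} = 1
g(9) = mex{0} = 1
g(10) = mex{0} = 1
g(11) = mex{0} = 1
g(12) = mex{0} = 1
g(13) = mex{0} = 1
g(14) = mex{0} = 1
So g(14) = 1.

1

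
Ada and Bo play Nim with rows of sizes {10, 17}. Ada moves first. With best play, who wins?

Nim-sum: 10 ^ 17 = 27.
The nim-sum is 27 ≠ 0, so this is an N-position: the player to move can win; Ada has a winning move.

Ada wins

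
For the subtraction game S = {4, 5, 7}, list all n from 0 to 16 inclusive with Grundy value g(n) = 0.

0, 1, 2, 3, 11, 12, 13, 14

Compute g(0), g(1), … for moves {4, 5, 7}:
k:     0  1  2  3  4  5  6  7  8  9 10 11 12 13 14 15 16
g(k):  0  0  0  0  1  1  1  1  2  2  2  0  0  0  0  1  1
The P-positions (g = 0) in 0..16 are 0, 1, 2, 3, 11, 12, 13, 14.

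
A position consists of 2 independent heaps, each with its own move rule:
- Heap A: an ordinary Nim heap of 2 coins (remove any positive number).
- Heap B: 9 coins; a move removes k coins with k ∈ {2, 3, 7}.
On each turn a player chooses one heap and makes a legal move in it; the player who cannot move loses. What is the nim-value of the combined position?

Heap A is a plain Nim heap of size 2, so its Grundy value is 2.
Grundy values for heap B (subtraction set {2, 3, 7}):
g(0) = mex{} = 0
g(1) = mex{} = 0
g(2) = mex{0} = 1
g(3) = mex{0} = 1
g(4) = mex{0,1} = 2
g(5) = mex{1} = 0
g(6) = mex{1,2} = 0
g(7) = mex{0,2} = 1
g(8) = mex{0} = 1
g(9) = mex{0,1} = 2
So g(9) = 2.
The value of a disjunctive sum is the nim-sum of the parts.
Combined value = 2 ⊕ 2 = 0.

0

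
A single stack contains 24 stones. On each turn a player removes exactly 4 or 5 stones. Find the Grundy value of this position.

1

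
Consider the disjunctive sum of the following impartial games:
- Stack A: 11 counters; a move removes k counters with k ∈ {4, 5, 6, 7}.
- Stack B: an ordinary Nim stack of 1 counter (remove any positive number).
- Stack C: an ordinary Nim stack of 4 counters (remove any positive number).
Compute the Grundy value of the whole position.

Grundy values for stack A (subtraction set {4, 5, 6, 7}):
g(0) = mex{} = 0
g(1) = mex{} = 0
g(2) = mex{} = 0
g(3) = mex{} = 0
g(4) = mex{0} = 1
g(5) = mex{0} = 1
g(6) = mex{0} = 1
g(7) = mex{0} = 1
g(8) = mex{0,1} = 2
g(9) = mex{0,1} = 2
g(10) = mex{0,1} = 2
g(11) = mex{1} = 0
So g(11) = 0.
Stack B is a plain Nim stack of size 1, so its Grundy value is 1.
Stack C is a plain Nim stack of size 4, so its Grundy value is 4.
By the Sprague-Grundy theorem, the Grundy value of a sum of independent games is the XOR of the component values.
Combined value = 0 XOR 1 XOR 4 = 5.

5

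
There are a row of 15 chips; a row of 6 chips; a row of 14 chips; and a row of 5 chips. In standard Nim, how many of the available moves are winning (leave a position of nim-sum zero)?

3

Nim-sum: 15 XOR 6 XOR 14 XOR 5 = 2.
The overall nim-sum is X = 2. A row of size p has a winning move iff p XOR X < p (reduce it to p XOR X).
  15: 15 XOR 2 = 13 < 15 — winning move (to 13).
  6: 6 XOR 2 = 4 < 6 — winning move (to 4).
  14: 14 XOR 2 = 12 < 14 — winning move (to 12).
  5: 5 XOR 2 = 7 ≥ 5 — no move.
That gives 3 winning moves.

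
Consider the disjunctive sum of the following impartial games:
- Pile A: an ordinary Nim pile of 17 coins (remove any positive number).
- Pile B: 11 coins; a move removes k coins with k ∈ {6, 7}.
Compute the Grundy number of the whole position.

16

Pile A is a plain Nim pile of size 17, so its Grundy value is 17.
For pile B, compute g(0), g(1), … with moves {6, 7}:
g(0) = mex{} = 0
g(1) = mex{} = 0
g(2) = mex{} = 0
g(3) = mex{} = 0
g(4) = mex{} = 0
g(5) = mex{} = 0
g(6) = mex{0} = 1
g(7) = mex{0} = 1
g(8) = mex{0} = 1
g(9) = mex{0} = 1
g(10) = mex{0} = 1
g(11) = mex{0} = 1
So g(11) = 1.
By the Sprague-Grundy theorem, the Grundy value of a sum of independent games is the XOR of the component values.
Combined value = 17 ⊕ 1 = 16.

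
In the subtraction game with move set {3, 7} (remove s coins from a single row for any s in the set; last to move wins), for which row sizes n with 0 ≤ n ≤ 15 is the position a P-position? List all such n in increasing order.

0, 1, 2, 6, 10, 11, 12

Compute g(0), g(1), … for moves {3, 7}:
k:     0  1  2  3  4  5  6  7  8  9 10 11 12 13 14 15
g(k):  0  0  0  1  1  1  0  2  2  1  0  0  0  1  1  1
The P-positions (g = 0) in 0..15 are 0, 1, 2, 6, 10, 11, 12.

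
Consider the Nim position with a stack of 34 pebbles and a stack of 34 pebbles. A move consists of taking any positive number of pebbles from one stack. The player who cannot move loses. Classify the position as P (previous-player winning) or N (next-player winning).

P-position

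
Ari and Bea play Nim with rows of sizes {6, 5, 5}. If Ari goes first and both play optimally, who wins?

Bitwise XOR of the heap sizes:
  110  (6)
  101  (5)
  101  (5)
  ---
  110  (6)
The nim-sum is 6 ≠ 0, so this is an N-position: the player to move can win; Ari has a winning move.

Ari wins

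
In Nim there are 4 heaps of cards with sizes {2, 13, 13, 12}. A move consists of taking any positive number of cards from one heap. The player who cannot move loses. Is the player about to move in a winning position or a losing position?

Winning position

Bitwise XOR of the heap sizes:
  0010  (2)
  1101  (13)
  1101  (13)
  1100  (12)
  ----
  1110  (14)
The nim-sum is 14 ≠ 0, so this is an N-position: the player to move can win.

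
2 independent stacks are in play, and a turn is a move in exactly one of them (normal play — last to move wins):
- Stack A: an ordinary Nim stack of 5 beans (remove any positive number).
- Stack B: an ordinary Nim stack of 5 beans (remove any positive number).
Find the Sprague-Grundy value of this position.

0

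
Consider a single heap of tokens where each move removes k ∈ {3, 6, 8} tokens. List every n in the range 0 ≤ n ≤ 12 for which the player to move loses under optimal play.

Compute g(0), g(1), … for moves {3, 6, 8}:
g(0) = mex{} = 0
g(1) = mex{} = 0
g(2) = mex{} = 0
g(3) = mex{0} = 1
g(4) = mex{0} = 1
g(5) = mex{0} = 1
g(6) = mex{0,1} = 2
g(7) = mex{0,1} = 2
g(8) = mex{0,1} = 2
g(9) = mex{0,1,2} = 3
g(10) = mex{0,1,2} = 3
g(11) = mex{1,2} = 0
g(12) = mex{1,2,3} = 0
The P-positions (g = 0) in 0..12 are 0, 1, 2, 11, 12.

0, 1, 2, 11, 12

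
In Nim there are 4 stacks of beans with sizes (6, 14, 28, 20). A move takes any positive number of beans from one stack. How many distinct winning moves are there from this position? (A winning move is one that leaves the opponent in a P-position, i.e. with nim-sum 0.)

0

Nim-sum: 6 ⊕ 14 ⊕ 28 ⊕ 20 = 0.
The nim-sum is already 0, so every move leaves a nonzero nim-sum — there are no winning moves.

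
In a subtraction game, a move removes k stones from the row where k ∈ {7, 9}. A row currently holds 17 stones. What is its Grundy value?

Grundy values for subtraction set {7, 9}:
k:     0  1  2  3  4  5  6  7  8  9 10 11 12 13 14 15 16 17
g(k):  0  0  0  0  0  0  0  1  1  1  1  1  1  1  2  2  0  0
So g(17) = 0.

0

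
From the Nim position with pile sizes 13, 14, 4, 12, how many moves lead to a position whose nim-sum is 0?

Nim-sum: 13 ^ 14 ^ 4 ^ 12 = 11.
The overall nim-sum is X = 11. A pile of size p has a winning move iff p XOR X < p (reduce it to p XOR X).
  13: 13 XOR 11 = 6 < 13 — winning move (to 6).
  14: 14 XOR 11 = 5 < 14 — winning move (to 5).
  4: 4 XOR 11 = 15 ≥ 4 — no move.
  12: 12 XOR 11 = 7 < 12 — winning move (to 7).
That gives 3 winning moves.

3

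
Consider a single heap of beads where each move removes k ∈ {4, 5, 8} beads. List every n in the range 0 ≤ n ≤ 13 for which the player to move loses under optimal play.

0, 1, 2, 3, 12, 13

Compute g(0), g(1), … for moves {4, 5, 8}:
g(0) = mex{} = 0
g(1) = mex{} = 0
g(2) = mex{} = 0
g(3) = mex{} = 0
g(4) = mex{0} = 1
g(5) = mex{0} = 1
g(6) = mex{0} = 1
g(7) = mex{0} = 1
g(8) = mex{0,1} = 2
g(9) = mex{0,1} = 2
g(10) = mex{0,1} = 2
g(11) = mex{0,1} = 2
g(12) = mex{1,2} = 0
g(13) = mex{1,2} = 0
The P-positions (g = 0) in 0..13 are 0, 1, 2, 3, 12, 13.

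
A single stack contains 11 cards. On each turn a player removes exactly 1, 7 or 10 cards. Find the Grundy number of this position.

Compute g(0), g(1), … for moves {1, 7, 10}:
g(0) = mex{} = 0
g(1) = mex{0} = 1
g(2) = mex{1} = 0
g(3) = mex{0} = 1
g(4) = mex{1} = 0
g(5) = mex{0} = 1
g(6) = mex{1} = 0
g(7) = mex{0} = 1
g(8) = mex{1} = 0
g(9) = mex{0} = 1
g(10) = mex{0,1} = 2
g(11) = mex{0,1,2} = 3
So g(11) = 3.

3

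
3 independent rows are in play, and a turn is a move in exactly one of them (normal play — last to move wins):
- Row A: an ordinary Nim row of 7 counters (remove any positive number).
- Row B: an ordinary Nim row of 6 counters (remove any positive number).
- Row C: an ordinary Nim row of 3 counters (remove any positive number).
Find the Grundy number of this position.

2

Row A is a plain Nim row of size 7, so its Grundy value is 7.
Row B is a plain Nim row of size 6, so its Grundy value is 6.
Row C is a plain Nim row of size 3, so its Grundy value is 3.
By the Sprague-Grundy theorem, the Grundy value of a sum of independent games is the XOR of the component values.
Combined value = 7 XOR 6 XOR 3 = 2.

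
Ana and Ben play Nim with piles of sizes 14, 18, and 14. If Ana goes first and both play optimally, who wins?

Ana wins

Compute the nim-sum pairwise:
14 XOR 18 = 28
28 XOR 14 = 18
The nim-sum is 18 ≠ 0, so this is an N-position: the player to move can win; Ana has a winning move.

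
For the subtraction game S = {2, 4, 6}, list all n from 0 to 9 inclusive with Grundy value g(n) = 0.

Build the Grundy sequence with g(k) = mex{g(k−s) : s ∈ {2, 4, 6}, s ≤ k}:
k:     0  1  2  3  4  5  6  7  8  9
g(k):  0  0  1  1  2  2  3  3  0  0
The P-positions (g = 0) in 0..9 are 0, 1, 8, 9.

0, 1, 8, 9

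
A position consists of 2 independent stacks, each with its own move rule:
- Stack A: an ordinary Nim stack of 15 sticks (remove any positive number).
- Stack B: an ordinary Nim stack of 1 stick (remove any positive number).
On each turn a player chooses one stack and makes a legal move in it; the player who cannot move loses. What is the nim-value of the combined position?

14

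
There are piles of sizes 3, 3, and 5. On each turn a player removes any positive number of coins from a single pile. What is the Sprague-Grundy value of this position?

Nim-sum: 3 XOR 3 XOR 5 = 5.

5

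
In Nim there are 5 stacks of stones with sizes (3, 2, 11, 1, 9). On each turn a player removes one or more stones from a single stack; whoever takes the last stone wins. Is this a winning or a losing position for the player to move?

Winning position

In binary:
  0011  (3)
  0010  (2)
  1011  (11)
  0001  (1)
  1001  (9)
  ----
  0010  (2)
The nim-sum is 2 ≠ 0, so this is an N-position: the player to move can win.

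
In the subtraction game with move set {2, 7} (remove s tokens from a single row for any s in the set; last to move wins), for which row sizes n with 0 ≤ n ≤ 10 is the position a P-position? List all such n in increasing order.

0, 1, 4, 5, 9, 10

Compute g(0), g(1), … for moves {2, 7}:
k:     0  1  2  3  4  5  6  7  8  9 10
g(k):  0  0  1  1  0  0  1  1  2  0  0
The P-positions (g = 0) in 0..10 are 0, 1, 4, 5, 9, 10.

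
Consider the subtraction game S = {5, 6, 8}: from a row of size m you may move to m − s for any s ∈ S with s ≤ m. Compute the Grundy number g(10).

2

Compute g(0), g(1), … for moves {5, 6, 8}:
k:     0  1  2  3  4  5  6  7  8  9 10
g(k):  0  0  0  0  0  1  1  1  1  1  2
So g(10) = 2.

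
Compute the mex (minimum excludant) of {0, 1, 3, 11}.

2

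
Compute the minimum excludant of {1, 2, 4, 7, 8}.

0

0 is not in the set, so the mex is 0.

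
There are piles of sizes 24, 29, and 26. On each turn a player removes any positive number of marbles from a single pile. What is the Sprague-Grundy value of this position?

31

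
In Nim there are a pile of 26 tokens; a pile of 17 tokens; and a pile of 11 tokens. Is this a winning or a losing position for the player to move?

Losing position

Nim-sum: 26 ^ 17 ^ 11 = 0.
The nim-sum is 0, so this is a P-position: the player to move is in a losing position under optimal play.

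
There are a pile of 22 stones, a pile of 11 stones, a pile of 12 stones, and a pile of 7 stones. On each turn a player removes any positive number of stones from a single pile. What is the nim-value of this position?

22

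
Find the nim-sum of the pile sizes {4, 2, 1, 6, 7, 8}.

14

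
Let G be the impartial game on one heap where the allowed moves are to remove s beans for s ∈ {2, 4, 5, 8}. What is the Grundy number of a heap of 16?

Build the Grundy sequence with g(k) = mex{g(k−s) : s ∈ {2, 4, 5, 8}, s ≤ k}:
k:     0  1  2  3  4  5  6  7  8  9 10 11 12 13 14 15 16
g(k):  0  0  1  1  2  2  3  0  4  1  0  2  1  0  2  1  0
So g(16) = 0.

0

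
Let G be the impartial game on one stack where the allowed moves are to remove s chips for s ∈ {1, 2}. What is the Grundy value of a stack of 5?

Compute g(0), g(1), … for moves {1, 2}:
k:     0  1  2  3  4  5
g(k):  0  1  2  0  1  2
So g(5) = 2.

2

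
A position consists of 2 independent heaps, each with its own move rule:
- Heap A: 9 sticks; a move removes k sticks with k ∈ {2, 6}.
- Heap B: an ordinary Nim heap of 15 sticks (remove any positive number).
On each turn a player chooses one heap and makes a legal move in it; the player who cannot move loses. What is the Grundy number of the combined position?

Build the Grundy sequence for heap A with g(k) = mex{g(k−s) : s ∈ {2, 6}, s ≤ k}:
k:     0  1  2  3  4  5  6  7  8  9
g(k):  0  0  1  1  0  0  1  1  0  0
So g(9) = 0.
Heap B is a plain Nim heap of size 15, so its Grundy value is 15.
The value of a disjunctive sum is the nim-sum of the parts.
Combined value = 0 XOR 15 = 15.

15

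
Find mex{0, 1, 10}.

2

The values 0, 1 are all present; 2 is the first non-negative integer missing from the set.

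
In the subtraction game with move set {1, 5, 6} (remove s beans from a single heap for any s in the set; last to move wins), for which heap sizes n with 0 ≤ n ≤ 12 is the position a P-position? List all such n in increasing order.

0, 2, 4, 11

Grundy values for subtraction set {1, 5, 6}:
k:     0  1  2  3  4  5  6  7  8  9 10 11 12
g(k):  0  1  0  1  0  1  2  3  2  3  2  0  1
The P-positions (g = 0) in 0..12 are 0, 2, 4, 11.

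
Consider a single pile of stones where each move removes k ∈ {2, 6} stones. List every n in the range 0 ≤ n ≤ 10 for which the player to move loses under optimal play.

0, 1, 4, 5, 8, 9

Grundy values for subtraction set {2, 6}:
k:     0  1  2  3  4  5  6  7  8  9 10
g(k):  0  0  1  1  0  0  1  1  0  0  1
The P-positions (g = 0) in 0..10 are 0, 1, 4, 5, 8, 9.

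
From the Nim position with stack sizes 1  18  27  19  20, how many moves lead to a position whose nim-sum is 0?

Nim-sum: 1 ⊕ 18 ⊕ 27 ⊕ 19 ⊕ 20 = 15.
The overall nim-sum is X = 15. A stack of size p has a winning move iff p XOR X < p (reduce it to p XOR X).
  1: 1 XOR 15 = 14 ≥ 1 — no move.
  18: 18 XOR 15 = 29 ≥ 18 — no move.
  27: 27 XOR 15 = 20 < 27 — winning move (to 20).
  19: 19 XOR 15 = 28 ≥ 19 — no move.
  20: 20 XOR 15 = 27 ≥ 20 — no move.
That gives 1 winning move.

1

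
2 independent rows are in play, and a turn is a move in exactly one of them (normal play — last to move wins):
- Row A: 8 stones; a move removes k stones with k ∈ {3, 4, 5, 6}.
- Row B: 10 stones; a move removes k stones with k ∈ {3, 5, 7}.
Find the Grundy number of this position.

For row A, compute g(0), g(1), … with moves {3, 4, 5, 6}:
k:     0  1  2  3  4  5  6  7  8
g(k):  0  0  0  1  1  1  2  2  2
So g(8) = 2.
Build the Grundy sequence for row B with g(k) = mex{g(k−s) : s ∈ {3, 5, 7}, s ≤ k}:
g(0) = mex{} = 0
g(1) = mex{} = 0
g(2) = mex{} = 0
g(3) = mex{0} = 1
g(4) = mex{0} = 1
g(5) = mex{0} = 1
g(6) = mex{0,1} = 2
g(7) = mex{0,1} = 2
g(8) = mex{0,1} = 2
g(9) = mex{0,1,2} = 3
g(10) = mex{1,2} = 0
So g(10) = 0.
The value of a disjunctive sum is the nim-sum of the parts.
Combined value = 2 ⊕ 0 = 2.

2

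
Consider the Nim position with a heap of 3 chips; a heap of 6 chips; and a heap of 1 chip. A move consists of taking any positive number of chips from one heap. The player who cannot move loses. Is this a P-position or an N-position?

N-position

Nim-sum: 3 ^ 6 ^ 1 = 4.
The nim-sum is 4 ≠ 0, so this is an N-position: the player to move can win.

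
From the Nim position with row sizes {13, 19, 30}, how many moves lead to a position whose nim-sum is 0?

Nim-sum: 13 ⊕ 19 ⊕ 30 = 0.
The nim-sum is already 0, so every move leaves a nonzero nim-sum — there are no winning moves.

0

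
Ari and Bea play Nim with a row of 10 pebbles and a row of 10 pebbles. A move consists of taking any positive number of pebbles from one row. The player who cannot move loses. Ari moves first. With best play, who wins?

Bea wins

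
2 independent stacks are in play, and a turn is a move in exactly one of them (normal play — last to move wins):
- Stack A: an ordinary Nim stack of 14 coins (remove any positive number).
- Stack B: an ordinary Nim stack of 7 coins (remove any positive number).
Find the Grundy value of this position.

Stack A is a plain Nim stack of size 14, so its Grundy value is 14.
Stack B is a plain Nim stack of size 7, so its Grundy value is 7.
By the Sprague-Grundy theorem, the Grundy value of a sum of independent games is the XOR of the component values.
Combined value = 14 ⊕ 7 = 9.

9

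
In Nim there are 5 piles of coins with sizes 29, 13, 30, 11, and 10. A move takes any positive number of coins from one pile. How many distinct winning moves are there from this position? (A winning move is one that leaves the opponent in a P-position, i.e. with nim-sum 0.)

5

Bitwise XOR of the heap sizes:
  11101  (29)
  01101  (13)
  11110  (30)
  01011  (11)
  01010  (10)
  -----
  01111  (15)
The overall nim-sum is X = 15. A pile of size p has a winning move iff p XOR X < p (reduce it to p XOR X).
  29: 29 XOR 15 = 18 < 29 — winning move (to 18).
  13: 13 XOR 15 = 2 < 13 — winning move (to 2).
  30: 30 XOR 15 = 17 < 30 — winning move (to 17).
  11: 11 XOR 15 = 4 < 11 — winning move (to 4).
  10: 10 XOR 15 = 5 < 10 — winning move (to 5).
That gives 5 winning moves.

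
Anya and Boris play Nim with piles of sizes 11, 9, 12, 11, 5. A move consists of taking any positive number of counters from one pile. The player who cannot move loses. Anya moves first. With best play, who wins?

Boris wins

Compute the nim-sum pairwise:
11 ^ 9 = 2
2 ^ 12 = 14
14 ^ 11 = 5
5 ^ 5 = 0
The nim-sum is 0, so this is a P-position: the player to move is in a losing position under optimal play; Anya is about to move from it and so loses — Boris wins.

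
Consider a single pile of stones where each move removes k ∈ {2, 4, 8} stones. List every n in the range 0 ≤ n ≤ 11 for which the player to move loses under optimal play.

Grundy values for subtraction set {2, 4, 8}:
k:     0  1  2  3  4  5  6  7  8  9 10 11
g(k):  0  0  1  1  2  2  0  0  1  1  2  2
The P-positions (g = 0) in 0..11 are 0, 1, 6, 7.

0, 1, 6, 7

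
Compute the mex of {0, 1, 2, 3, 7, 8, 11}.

4

The values 0, 1, 2, 3 are all present; 4 is the first non-negative integer missing from the set.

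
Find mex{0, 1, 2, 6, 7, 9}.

3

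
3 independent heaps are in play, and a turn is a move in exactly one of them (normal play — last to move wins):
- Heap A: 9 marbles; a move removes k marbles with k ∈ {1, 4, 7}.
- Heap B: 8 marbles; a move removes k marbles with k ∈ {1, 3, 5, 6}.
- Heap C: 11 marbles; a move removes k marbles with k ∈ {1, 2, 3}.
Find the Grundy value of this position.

0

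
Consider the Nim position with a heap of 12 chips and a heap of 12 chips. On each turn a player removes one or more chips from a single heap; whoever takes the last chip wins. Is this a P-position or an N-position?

P-position

Nim-sum: 12 ⊕ 12 = 0.
The nim-sum is 0, so this is a P-position: the player to move is in a losing position under optimal play.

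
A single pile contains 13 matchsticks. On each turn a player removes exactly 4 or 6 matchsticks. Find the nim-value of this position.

0

Compute g(0), g(1), … for moves {4, 6}:
g(0) = mex{} = 0
g(1) = mex{} = 0
g(2) = mex{} = 0
g(3) = mex{} = 0
g(4) = mex{0} = 1
g(5) = mex{0} = 1
g(6) = mex{0} = 1
g(7) = mex{0} = 1
g(8) = mex{0,1} = 2
g(9) = mex{0,1} = 2
g(10) = mex{1} = 0
g(11) = mex{1} = 0
g(12) = mex{1,2} = 0
g(13) = mex{1,2} = 0
So g(13) = 0.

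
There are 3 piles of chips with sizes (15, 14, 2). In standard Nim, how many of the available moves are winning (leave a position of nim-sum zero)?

3

Write each in binary and XOR column by column:
  1111  (15)
  1110  (14)
  0010  (2)
  ----
  0011  (3)
The overall nim-sum is X = 3. A pile of size p has a winning move iff p XOR X < p (reduce it to p XOR X).
  15: 15 XOR 3 = 12 < 15 — winning move (to 12).
  14: 14 XOR 3 = 13 < 14 — winning move (to 13).
  2: 2 XOR 3 = 1 < 2 — winning move (to 1).
That gives 3 winning moves.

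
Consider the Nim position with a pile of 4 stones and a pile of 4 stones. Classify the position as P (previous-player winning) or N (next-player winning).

P-position

Compute the nim-sum pairwise:
4 ⊕ 4 = 0
The nim-sum is 0, so this is a P-position: the player to move is in a losing position under optimal play.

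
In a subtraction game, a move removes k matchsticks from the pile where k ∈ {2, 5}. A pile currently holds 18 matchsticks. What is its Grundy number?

Build the Grundy sequence with g(k) = mex{g(k−s) : s ∈ {2, 5}, s ≤ k}:
k:     0  1  2  3  4  5  6  7  8  9 10 11 12 13 14 15 16 17 18
g(k):  0  0  1  1  0  2  1  0  0  1  1  0  2  1  0  0  1  1  0
So g(18) = 0.

0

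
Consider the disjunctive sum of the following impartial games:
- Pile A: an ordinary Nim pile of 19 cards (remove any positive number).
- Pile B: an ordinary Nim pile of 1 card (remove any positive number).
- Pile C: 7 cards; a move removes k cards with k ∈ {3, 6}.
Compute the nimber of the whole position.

16

Pile A is a plain Nim pile of size 19, so its Grundy value is 19.
Pile B is a plain Nim pile of size 1, so its Grundy value is 1.
For pile C, compute g(0), g(1), … with moves {3, 6}:
k:     0  1  2  3  4  5  6  7
g(k):  0  0  0  1  1  1  2  2
So g(7) = 2.
The value of a disjunctive sum is the nim-sum of the parts.
Combined value = 19 ⊕ 1 ⊕ 2 = 16.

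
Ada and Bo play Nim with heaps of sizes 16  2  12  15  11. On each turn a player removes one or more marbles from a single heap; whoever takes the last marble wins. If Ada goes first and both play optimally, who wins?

Ada wins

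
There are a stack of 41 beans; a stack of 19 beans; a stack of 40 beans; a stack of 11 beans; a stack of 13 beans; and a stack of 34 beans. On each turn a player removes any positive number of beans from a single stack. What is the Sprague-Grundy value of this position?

54

Compute the nim-sum pairwise:
41 XOR 19 = 58
58 XOR 40 = 18
18 XOR 11 = 25
25 XOR 13 = 20
20 XOR 34 = 54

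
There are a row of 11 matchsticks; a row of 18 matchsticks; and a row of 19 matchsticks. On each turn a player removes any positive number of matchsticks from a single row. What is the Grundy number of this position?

10

Nim-sum: 11 XOR 18 XOR 19 = 10.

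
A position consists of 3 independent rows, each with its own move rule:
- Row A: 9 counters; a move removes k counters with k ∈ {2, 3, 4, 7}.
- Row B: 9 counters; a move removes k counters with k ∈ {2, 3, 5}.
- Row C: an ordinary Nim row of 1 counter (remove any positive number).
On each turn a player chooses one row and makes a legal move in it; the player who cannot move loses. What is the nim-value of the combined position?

Grundy values for row A (subtraction set {2, 3, 4, 7}):
k:     0  1  2  3  4  5  6  7  8  9
g(k):  0  0  1  1  2  2  0  3  1  4
So g(9) = 4.
Build the Grundy sequence for row B with g(k) = mex{g(k−s) : s ∈ {2, 3, 5}, s ≤ k}:
k:     0  1  2  3  4  5  6  7  8  9
g(k):  0  0  1  1  2  2  3  0  0  1
So g(9) = 1.
Row C is a plain Nim row of size 1, so its Grundy value is 1.
The value of a disjunctive sum is the nim-sum of the parts.
Combined value = 4 ⊕ 1 ⊕ 1 = 4.

4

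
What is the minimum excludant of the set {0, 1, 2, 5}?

The values 0, 1, 2 are all present; 3 is the first non-negative integer missing from the set.

3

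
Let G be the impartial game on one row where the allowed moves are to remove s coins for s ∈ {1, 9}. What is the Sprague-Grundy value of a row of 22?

Build the Grundy sequence with g(k) = mex{g(k−s) : s ∈ {1, 9}, s ≤ k}:
k:     0  1  2  3  4  5  6  7  8  9 10 11 12 13 14 15 16 17 18 19 20 21 22
g(k):  0  1  0  1  0  1  0  1  0  1  0  1  0  1  0  1  0  1  0  1  0  1  0
So g(22) = 0.

0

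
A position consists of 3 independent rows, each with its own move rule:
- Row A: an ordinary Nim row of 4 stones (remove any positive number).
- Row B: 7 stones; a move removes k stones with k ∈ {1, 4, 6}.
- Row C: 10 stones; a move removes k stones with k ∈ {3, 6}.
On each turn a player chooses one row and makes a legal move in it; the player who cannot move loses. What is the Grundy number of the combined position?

Row A is a plain Nim row of size 4, so its Grundy value is 4.
Build the Grundy sequence for row B with g(k) = mex{g(k−s) : s ∈ {1, 4, 6}, s ≤ k}:
g(0) = mex{} = 0
g(1) = mex{0} = 1
g(2) = mex{1} = 0
g(3) = mex{0} = 1
g(4) = mex{0,1} = 2
g(5) = mex{1,2} = 0
g(6) = mex{0} = 1
g(7) = mex{1} = 0
So g(7) = 0.
Grundy values for row C (subtraction set {3, 6}):
k:     0  1  2  3  4  5  6  7  8  9 10
g(k):  0  0  0  1  1  1  2  2  2  0  0
So g(10) = 0.
By the Sprague-Grundy theorem, the Grundy value of a sum of independent games is the XOR of the component values.
Combined value = 4 ⊕ 0 ⊕ 0 = 4.

4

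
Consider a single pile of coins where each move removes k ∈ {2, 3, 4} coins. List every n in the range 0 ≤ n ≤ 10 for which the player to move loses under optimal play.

0, 1, 6, 7

Grundy values for subtraction set {2, 3, 4}:
k:     0  1  2  3  4  5  6  7  8  9 10
g(k):  0  0  1  1  2  2  0  0  1  1  2
The P-positions (g = 0) in 0..10 are 0, 1, 6, 7.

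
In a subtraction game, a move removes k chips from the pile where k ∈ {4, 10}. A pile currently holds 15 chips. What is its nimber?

0

Grundy values for subtraction set {4, 10}:
k:     0  1  2  3  4  5  6  7  8  9 10 11 12 13 14 15
g(k):  0  0  0  0  1  1  1  1  0  0  2  2  1  1  0  0
So g(15) = 0.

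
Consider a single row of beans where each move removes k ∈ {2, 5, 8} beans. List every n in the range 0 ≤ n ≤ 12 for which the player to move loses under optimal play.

0, 1, 4, 7, 10, 11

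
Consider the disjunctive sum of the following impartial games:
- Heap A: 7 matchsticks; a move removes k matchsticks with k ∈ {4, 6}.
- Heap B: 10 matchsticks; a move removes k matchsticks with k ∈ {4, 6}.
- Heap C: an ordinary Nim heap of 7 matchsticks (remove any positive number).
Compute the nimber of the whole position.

For heap A, compute g(0), g(1), … with moves {4, 6}:
g(0) = mex{} = 0
g(1) = mex{} = 0
g(2) = mex{} = 0
g(3) = mex{} = 0
g(4) = mex{0} = 1
g(5) = mex{0} = 1
g(6) = mex{0} = 1
g(7) = mex{0} = 1
So g(7) = 1.
Build the Grundy sequence for heap B with g(k) = mex{g(k−s) : s ∈ {4, 6}, s ≤ k}:
g(0) = mex{} = 0
g(1) = mex{} = 0
g(2) = mex{} = 0
g(3) = mex{} = 0
g(4) = mex{0} = 1
g(5) = mex{0} = 1
g(6) = mex{0} = 1
g(7) = mex{0} = 1
g(8) = mex{0,1} = 2
g(9) = mex{0,1} = 2
g(10) = mex{1} = 0
So g(10) = 0.
Heap C is a plain Nim heap of size 7, so its Grundy value is 7.
By the Sprague-Grundy theorem, the Grundy value of a sum of independent games is the XOR of the component values.
Combined value = 1 XOR 0 XOR 7 = 6.

6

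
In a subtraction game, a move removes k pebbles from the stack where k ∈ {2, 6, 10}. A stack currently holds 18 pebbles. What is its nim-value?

Grundy values for subtraction set {2, 6, 10}:
k:     0  1  2  3  4  5  6  7  8  9 10 11 12 13 14 15 16 17 18
g(k):  0  0  1  1  0  0  1  1  0  0  1  1  0  0  1  1  0  0  1
So g(18) = 1.

1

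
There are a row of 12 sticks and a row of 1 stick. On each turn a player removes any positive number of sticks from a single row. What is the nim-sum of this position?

Compute the nim-sum pairwise:
12 ⊕ 1 = 13

13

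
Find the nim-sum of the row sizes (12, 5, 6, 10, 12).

9

Write each in binary and XOR column by column:
  1100  (12)
  0101  (5)
  0110  (6)
  1010  (10)
  1100  (12)
  ----
  1001  (9)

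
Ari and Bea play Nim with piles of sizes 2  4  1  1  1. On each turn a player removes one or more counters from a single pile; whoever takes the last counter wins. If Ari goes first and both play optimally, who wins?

Ari wins

Nim-sum: 2 XOR 4 XOR 1 XOR 1 XOR 1 = 7.
The nim-sum is 7 ≠ 0, so this is an N-position: the player to move can win; Ari has a winning move.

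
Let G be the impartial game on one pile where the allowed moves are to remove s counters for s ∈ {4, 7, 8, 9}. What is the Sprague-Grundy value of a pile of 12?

Build the Grundy sequence with g(k) = mex{g(k−s) : s ∈ {4, 7, 8, 9}, s ≤ k}:
k:     0  1  2  3  4  5  6  7  8  9 10 11 12
g(k):  0  0  0  0  1  1  1  1  2  2  2  2  3
So g(12) = 3.

3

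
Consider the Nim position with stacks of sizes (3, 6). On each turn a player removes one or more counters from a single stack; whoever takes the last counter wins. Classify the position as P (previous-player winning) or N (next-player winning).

Nim-sum: 3 ⊕ 6 = 5.
The nim-sum is 5 ≠ 0, so this is an N-position: the player to move can win.

N-position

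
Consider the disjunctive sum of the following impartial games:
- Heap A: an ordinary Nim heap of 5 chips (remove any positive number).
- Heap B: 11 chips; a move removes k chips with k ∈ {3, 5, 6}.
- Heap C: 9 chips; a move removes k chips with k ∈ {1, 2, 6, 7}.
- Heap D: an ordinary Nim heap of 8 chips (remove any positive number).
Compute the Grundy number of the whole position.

12

Heap A is a plain Nim heap of size 5, so its Grundy value is 5.
Grundy values for heap B (subtraction set {3, 5, 6}):
k:     0  1  2  3  4  5  6  7  8  9 10 11
g(k):  0  0  0  1  1  1  2  2  2  0  0  0
So g(11) = 0.
For heap C, compute g(0), g(1), … with moves {1, 2, 6, 7}:
k:     0  1  2  3  4  5  6  7  8  9
g(k):  0  1  2  0  1  2  3  4  0  1
So g(9) = 1.
Heap D is a plain Nim heap of size 8, so its Grundy value is 8.
By the Sprague-Grundy theorem, the Grundy value of a sum of independent games is the XOR of the component values.
Combined value = 5 XOR 0 XOR 1 XOR 8 = 12.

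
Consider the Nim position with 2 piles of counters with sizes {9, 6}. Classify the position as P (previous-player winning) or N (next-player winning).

Nim-sum: 9 ⊕ 6 = 15.
The nim-sum is 15 ≠ 0, so this is an N-position: the player to move can win.

N-position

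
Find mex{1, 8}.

0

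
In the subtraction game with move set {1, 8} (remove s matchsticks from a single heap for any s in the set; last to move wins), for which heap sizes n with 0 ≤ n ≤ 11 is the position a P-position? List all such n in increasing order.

0, 2, 4, 6, 9, 11

Build the Grundy sequence with g(k) = mex{g(k−s) : s ∈ {1, 8}, s ≤ k}:
g(0) = mex{} = 0
g(1) = mex{0} = 1
g(2) = mex{1} = 0
g(3) = mex{0} = 1
g(4) = mex{1} = 0
g(5) = mex{0} = 1
g(6) = mex{1} = 0
g(7) = mex{0} = 1
g(8) = mex{0,1} = 2
g(9) = mex{1,2} = 0
g(10) = mex{0} = 1
g(11) = mex{1} = 0
The P-positions (g = 0) in 0..11 are 0, 2, 4, 6, 9, 11.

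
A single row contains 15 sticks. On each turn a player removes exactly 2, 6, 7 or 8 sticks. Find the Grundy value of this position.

0

Grundy values for subtraction set {2, 6, 7, 8}:
k:     0  1  2  3  4  5  6  7  8  9 10 11 12 13 14 15
g(k):  0  0  1  1  0  0  1  1  2  2  3  3  2  2  0  0
So g(15) = 0.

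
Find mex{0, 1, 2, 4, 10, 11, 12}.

3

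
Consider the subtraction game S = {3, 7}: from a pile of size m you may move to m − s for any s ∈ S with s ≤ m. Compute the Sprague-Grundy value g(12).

0

Build the Grundy sequence with g(k) = mex{g(k−s) : s ∈ {3, 7}, s ≤ k}:
k:     0  1  2  3  4  5  6  7  8  9 10 11 12
g(k):  0  0  0  1  1  1  0  2  2  1  0  0  0
So g(12) = 0.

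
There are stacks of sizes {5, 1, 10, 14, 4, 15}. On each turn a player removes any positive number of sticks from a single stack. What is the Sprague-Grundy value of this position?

Compute the nim-sum pairwise:
5 ^ 1 = 4
4 ^ 10 = 14
14 ^ 14 = 0
0 ^ 4 = 4
4 ^ 15 = 11

11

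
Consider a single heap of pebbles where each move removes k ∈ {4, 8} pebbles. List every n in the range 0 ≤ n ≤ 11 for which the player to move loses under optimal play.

0, 1, 2, 3

Grundy values for subtraction set {4, 8}:
k:     0  1  2  3  4  5  6  7  8  9 10 11
g(k):  0  0  0  0  1  1  1  1  2  2  2  2
The P-positions (g = 0) in 0..11 are 0, 1, 2, 3.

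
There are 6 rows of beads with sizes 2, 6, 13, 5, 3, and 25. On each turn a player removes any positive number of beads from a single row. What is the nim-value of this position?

Compute the nim-sum pairwise:
2 ⊕ 6 = 4
4 ⊕ 13 = 9
9 ⊕ 5 = 12
12 ⊕ 3 = 15
15 ⊕ 25 = 22

22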